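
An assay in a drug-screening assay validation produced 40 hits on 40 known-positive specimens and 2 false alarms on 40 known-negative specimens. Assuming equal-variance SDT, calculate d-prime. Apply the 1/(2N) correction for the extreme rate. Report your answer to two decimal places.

d-prime = 3.89

The hit rate is 40/40 = 1, so apply the 1/(2N) correction: H → 1 − 1/(2·40) = 0.98750.
z(H) = z(0.98750) = 2.241
z(FA) = z(0.05000) = -1.645
d' = 2.241 − (-1.645) = 3.886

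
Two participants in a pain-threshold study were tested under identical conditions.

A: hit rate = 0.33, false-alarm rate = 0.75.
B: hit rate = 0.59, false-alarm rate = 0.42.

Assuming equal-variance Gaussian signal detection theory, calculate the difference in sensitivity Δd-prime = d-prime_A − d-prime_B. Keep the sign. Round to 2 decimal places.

Δd-prime = -1.54

A: z(0.33) = -0.440, z(0.75) = 0.674, d' = -1.114
B: z(0.59) = 0.228, z(0.42) = -0.202, d' = 0.430
Δd' = d'_A − d'_B = -1.114 − 0.430 = -1.544
B has the higher sensitivity.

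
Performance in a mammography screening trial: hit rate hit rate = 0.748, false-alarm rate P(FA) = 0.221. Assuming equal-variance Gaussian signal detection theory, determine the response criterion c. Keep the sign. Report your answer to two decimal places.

c = 0.05

z(H) = 0.6682
z(FA) = -0.7688
c = −½·[z(H) + z(FA)] = −0.5 × (0.6682 + (-0.7688)) = 0.0503
c > 0: the reader has a conservative response bias.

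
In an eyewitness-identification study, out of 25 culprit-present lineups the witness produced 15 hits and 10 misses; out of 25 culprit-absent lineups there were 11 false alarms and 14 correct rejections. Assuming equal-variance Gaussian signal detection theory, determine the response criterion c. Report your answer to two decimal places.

c = -0.05

H = 15/25 = 0.6000
FA = 11/25 = 0.4400
Φ⁻¹(0.6000) = 0.253, Φ⁻¹(0.4400) = -0.151
c = −½·[z(H) + z(FA)] = −0.5 × (0.253 + (-0.151)) = -0.051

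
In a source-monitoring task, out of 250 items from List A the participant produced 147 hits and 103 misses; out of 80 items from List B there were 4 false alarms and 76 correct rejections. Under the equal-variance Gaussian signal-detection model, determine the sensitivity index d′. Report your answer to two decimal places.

H = 147/250 = 0.5880
FA = 4/80 = 0.0500
z(0.5880) = 0.222, z(0.0500) = -1.645
d' = z(H) − z(FA) = 0.222 − (-1.645) = 1.867

d′ = 1.87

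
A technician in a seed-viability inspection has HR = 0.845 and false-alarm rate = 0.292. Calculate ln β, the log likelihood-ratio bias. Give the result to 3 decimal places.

Φ⁻¹(H) = 1.0152
Φ⁻¹(FA) = -0.5476
ln β = −½·[z(H)² − z(FA)²] = −0.5 × (1.0306 − 0.2999) = -0.36535

ln β = -0.365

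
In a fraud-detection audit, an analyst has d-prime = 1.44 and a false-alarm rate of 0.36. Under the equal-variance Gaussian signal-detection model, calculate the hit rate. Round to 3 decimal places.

z(false-alarm rate) = z(0.36) = -0.3585
z(H) = z(FA) + d' = -0.3585 + 1.44 = 1.0815
hit rate = Φ(1.0815) = 0.8603

hit rate = 0.860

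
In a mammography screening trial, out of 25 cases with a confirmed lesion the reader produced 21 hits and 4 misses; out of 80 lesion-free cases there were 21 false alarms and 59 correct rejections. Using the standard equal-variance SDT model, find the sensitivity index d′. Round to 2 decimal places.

H = 21/25 = 0.8400
FA = 21/80 = 0.2625
Φ⁻¹(0.8400) = 0.9945, Φ⁻¹(0.2625) = -0.6357
d' = z(H) − z(FA) = 0.9945 − (-0.6357) = 1.6302

d′ = 1.63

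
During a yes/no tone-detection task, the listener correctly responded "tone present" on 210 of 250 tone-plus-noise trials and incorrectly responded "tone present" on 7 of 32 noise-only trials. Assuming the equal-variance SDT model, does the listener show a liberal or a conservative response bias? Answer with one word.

z(H) = 0.994, z(FA) = -0.776
c = −½·(z(H) + z(FA)) = -0.109
c < 0 → liberal criterion (biased toward responding “yes”).

liberal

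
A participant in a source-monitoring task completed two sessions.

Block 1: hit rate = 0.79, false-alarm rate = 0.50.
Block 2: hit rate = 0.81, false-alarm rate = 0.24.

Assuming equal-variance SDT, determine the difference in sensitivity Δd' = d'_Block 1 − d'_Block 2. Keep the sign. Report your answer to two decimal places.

Block 1: z(0.79) = 0.806, z(0.50) = 0.000, d' = 0.806
Block 2: z(0.81) = 0.878, z(0.24) = -0.706, d' = 1.584
Δd' = d'_Block 1 − d'_Block 2 = 0.806 − 1.584 = -0.778
Block 2 has the higher sensitivity.

Δd' = -0.78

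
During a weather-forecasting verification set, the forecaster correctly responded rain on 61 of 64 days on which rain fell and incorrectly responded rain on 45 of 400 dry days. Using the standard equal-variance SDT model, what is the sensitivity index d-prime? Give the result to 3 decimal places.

d-prime = 2.889

H = 61/64 = 0.9531
FA = 45/400 = 0.1125
z(0.9531) = 1.6757, z(0.1125) = -1.2133
d' = z(H) − z(FA) = 1.6757 − (-1.2133) = 2.8890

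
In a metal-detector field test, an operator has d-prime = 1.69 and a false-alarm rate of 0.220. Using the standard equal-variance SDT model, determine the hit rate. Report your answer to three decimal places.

hit rate = 0.821

z(false-alarm rate) = z(0.220) = -0.7722
z(H) = z(FA) + d' = -0.7722 + 1.69 = 0.9178
hit rate = Φ(0.9178) = 0.8206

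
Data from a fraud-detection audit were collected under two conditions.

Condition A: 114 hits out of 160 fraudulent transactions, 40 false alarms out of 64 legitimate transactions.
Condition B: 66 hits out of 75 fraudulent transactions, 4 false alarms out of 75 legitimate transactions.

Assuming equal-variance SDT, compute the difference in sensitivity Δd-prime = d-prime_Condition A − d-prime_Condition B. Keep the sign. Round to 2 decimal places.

Condition A: z(0.7125) = 0.561, z(0.6250) = 0.319, d' = 0.242
Condition B: z(0.8800) = 1.175, z(0.0533) = -1.614, d' = 2.789
Δd' = d'_Condition A − d'_Condition B = 0.242 − 2.789 = -2.547
Condition B has the higher sensitivity.

Δd-prime = -2.55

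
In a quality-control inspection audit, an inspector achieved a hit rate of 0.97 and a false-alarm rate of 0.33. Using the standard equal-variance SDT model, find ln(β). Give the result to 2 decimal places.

Φ⁻¹(0.97) = 1.881, Φ⁻¹(0.33) = -0.440
ln β = −½·[z(H)² − z(FA)²] = −0.5 × (3.538 − 0.194) = -1.672

ln β = -1.67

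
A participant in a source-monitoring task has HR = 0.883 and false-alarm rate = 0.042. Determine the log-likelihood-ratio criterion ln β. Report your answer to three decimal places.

ln β = 0.785

z(H) = 1.1901
z(FA) = -1.7279
ln β = −½·[z(H)² − z(FA)²] = −0.5 × (1.4163 − 2.9856) = 0.78465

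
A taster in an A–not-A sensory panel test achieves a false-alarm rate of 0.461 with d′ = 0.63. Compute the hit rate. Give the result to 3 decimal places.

hit rate = 0.703

z(false-alarm rate) = z(0.461) = -0.0979
z(H) = z(FA) + d' = -0.0979 + 0.63 = 0.5321
hit rate = Φ(0.5321) = 0.7027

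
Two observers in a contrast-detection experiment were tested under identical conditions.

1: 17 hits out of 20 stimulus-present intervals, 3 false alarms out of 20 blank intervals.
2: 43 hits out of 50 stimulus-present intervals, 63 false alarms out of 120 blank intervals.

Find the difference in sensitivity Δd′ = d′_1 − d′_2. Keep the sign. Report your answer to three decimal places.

Δd′ = 1.055

1: z(0.8500) = 1.0364, z(0.1500) = -1.0364, d' = 2.0728
2: z(0.8600) = 1.0803, z(0.5250) = 0.0627, d' = 1.0176
Δd' = d'_1 − d'_2 = 2.0728 − 1.0176 = 1.0552
1 has the higher sensitivity.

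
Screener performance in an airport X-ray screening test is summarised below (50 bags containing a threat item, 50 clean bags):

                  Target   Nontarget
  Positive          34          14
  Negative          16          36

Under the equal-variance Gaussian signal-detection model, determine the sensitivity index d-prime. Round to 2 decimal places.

d-prime = 1.05

H = 34/50 = 0.6800
FA = 14/50 = 0.2800
z(H) = z(0.6800) = 0.4677
z(FA) = z(0.2800) = -0.5828
d' = z(H) − z(FA) = 0.4677 − (-0.5828) = 1.0505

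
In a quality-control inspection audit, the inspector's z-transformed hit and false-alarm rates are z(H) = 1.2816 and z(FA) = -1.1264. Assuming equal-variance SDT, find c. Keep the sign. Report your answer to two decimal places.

c = -0.08

c = −½·[z(H) + z(FA)] = −½·(1.2816 + (-1.1264)) = -0.0776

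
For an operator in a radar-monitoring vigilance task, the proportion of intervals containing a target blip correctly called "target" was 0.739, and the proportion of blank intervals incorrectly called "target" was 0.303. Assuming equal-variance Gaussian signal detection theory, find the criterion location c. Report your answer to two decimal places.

c = -0.06

z(0.739) = 0.6403, z(0.303) = -0.5158
c = −½·[z(H) + z(FA)] = −0.5 × (0.6403 + (-0.5158)) = -0.06225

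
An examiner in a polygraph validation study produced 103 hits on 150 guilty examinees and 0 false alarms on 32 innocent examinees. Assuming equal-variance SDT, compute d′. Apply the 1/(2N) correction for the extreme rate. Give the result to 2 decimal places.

The false-alarm rate is 0/32 = 0, so apply the 1/(2N) correction: FA → 1/(2·32) = 0.01562.
z(H) = z(0.68667) = 0.486
z(FA) = z(0.01562) = -2.154
d' = 0.486 − (-2.154) = 2.640

d′ = 2.64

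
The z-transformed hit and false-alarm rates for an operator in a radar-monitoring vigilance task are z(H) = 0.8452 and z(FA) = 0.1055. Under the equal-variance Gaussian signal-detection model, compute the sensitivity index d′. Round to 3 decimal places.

d' = z(H) − z(FA) = 0.8452 − 0.1055 = 0.7397

d′ = 0.740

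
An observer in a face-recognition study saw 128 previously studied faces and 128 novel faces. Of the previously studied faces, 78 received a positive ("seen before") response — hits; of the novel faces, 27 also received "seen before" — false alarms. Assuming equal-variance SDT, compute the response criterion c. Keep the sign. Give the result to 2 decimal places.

H = 78/128 = 0.6094
FA = 27/128 = 0.2109
Φ⁻¹(H) = 0.2778
Φ⁻¹(FA) = -0.8033
c = −½·[z(H) + z(FA)] = −0.5 × (0.2778 + (-0.8033)) = 0.26275
c > 0: the observer has a conservative response bias.

c = 0.26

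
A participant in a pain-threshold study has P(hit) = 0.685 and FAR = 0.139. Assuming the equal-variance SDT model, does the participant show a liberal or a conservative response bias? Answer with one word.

z(H) = 0.482, z(FA) = -1.085
c = −½·(z(H) + z(FA)) = 0.3015
c > 0 → conservative criterion (biased toward responding “no”).

conservative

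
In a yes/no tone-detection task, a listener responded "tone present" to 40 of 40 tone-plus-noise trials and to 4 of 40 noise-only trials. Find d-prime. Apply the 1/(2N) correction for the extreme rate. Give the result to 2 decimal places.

The hit rate is 40/40 = 1, so apply the 1/(2N) correction: H → 1 − 1/(2·40) = 0.98750.
z(H) = z(0.98750) = 2.241
z(FA) = z(0.10000) = -1.282
d' = 2.241 − (-1.282) = 3.523

d-prime = 3.52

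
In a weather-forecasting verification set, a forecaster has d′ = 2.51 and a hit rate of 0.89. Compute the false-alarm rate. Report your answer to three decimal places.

z(hit rate) = z(0.89) = 1.2265
z(FA) = z(H) − d' = 1.2265 − 2.51 = -1.2835
false-alarm rate = Φ(-1.2835) = 0.0997

false-alarm rate = 0.100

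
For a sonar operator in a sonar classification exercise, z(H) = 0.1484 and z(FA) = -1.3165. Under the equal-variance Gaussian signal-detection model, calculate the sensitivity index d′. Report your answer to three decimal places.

d′ = 1.465

d' = z(H) − z(FA) = 0.1484 − (-1.3165) = 1.4649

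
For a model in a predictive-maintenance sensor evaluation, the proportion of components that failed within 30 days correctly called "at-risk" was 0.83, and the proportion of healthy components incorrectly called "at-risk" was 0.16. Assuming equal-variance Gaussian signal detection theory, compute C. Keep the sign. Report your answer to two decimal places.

C = 0.02

z(0.83) = 0.954, z(0.16) = -0.994
c = −½·[z(H) + z(FA)] = −0.5 × (0.954 + (-0.994)) = 0.020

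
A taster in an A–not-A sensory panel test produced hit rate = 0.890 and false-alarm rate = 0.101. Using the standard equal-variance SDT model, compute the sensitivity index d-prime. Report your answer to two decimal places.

Φ⁻¹(H) = 1.227
Φ⁻¹(FA) = -1.276
d' = z(H) − z(FA) = 1.227 − (-1.276) = 2.503

d-prime = 2.50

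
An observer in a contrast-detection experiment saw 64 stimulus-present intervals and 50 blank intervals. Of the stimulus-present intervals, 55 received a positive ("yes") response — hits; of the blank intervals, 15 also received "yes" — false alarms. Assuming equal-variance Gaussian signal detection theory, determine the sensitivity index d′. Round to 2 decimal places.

H = 55/64 = 0.8594
FA = 15/50 = 0.3000
z(H) = z(0.8594) = 1.078
z(FA) = z(0.3000) = -0.524
d' = z(H) − z(FA) = 1.078 − (-0.524) = 1.602

d′ = 1.60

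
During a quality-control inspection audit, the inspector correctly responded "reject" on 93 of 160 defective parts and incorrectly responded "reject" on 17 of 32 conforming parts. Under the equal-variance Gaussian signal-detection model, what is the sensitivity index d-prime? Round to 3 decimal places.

d-prime = 0.127

H = 93/160 = 0.5813
FA = 17/32 = 0.5312
z(H) = z(0.5813) = 0.2052
z(FA) = z(0.5312) = 0.0783
d' = z(H) − z(FA) = 0.2052 − 0.0783 = 0.1269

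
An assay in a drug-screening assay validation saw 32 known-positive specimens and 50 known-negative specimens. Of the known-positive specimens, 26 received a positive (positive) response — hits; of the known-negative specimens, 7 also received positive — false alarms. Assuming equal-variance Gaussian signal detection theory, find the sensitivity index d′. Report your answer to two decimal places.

H = 26/32 = 0.8125
FA = 7/50 = 0.1400
z(H) = 0.8871
z(FA) = -1.0803
d' = z(H) − z(FA) = 0.8871 − (-1.0803) = 1.9674

d′ = 1.97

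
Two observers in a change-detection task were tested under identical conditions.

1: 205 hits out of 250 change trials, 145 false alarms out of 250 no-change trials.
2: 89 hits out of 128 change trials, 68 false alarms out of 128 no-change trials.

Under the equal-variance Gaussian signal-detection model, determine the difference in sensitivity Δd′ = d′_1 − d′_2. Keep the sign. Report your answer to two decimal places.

1: z(0.8200) = 0.915, z(0.5800) = 0.202, d' = 0.713
2: z(0.6953) = 0.511, z(0.5312) = 0.078, d' = 0.433
Δd' = d'_1 − d'_2 = 0.713 − 0.433 = 0.280
1 has the higher sensitivity.

Δd′ = 0.28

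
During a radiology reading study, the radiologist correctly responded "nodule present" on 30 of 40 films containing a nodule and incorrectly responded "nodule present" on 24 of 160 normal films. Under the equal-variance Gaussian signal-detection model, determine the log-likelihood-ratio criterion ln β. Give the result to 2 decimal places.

H = 30/40 = 0.7500
FA = 24/160 = 0.1500
z(H) = z(0.7500) = 0.674
z(FA) = z(0.1500) = -1.036
ln β = −½·[z(H)² − z(FA)²] = −0.5 × (0.454 − 1.073) = 0.3095

ln β = 0.31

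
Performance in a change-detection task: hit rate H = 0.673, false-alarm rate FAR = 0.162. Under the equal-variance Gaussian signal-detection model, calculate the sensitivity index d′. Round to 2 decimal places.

Φ⁻¹(0.673) = 0.448, Φ⁻¹(0.162) = -0.986
d' = z(H) − z(FA) = 0.448 − (-0.986) = 1.434

d′ = 1.43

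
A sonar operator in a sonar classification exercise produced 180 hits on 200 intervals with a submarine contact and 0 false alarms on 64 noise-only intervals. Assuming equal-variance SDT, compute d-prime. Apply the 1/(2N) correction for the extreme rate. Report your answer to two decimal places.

d-prime = 3.70

The false-alarm rate is 0/64 = 0, so apply the 1/(2N) correction: FA → 1/(2·64) = 0.00781.
z(H) = z(0.90000) = 1.282
z(FA) = z(0.00781) = -2.418
d' = 1.282 − (-2.418) = 3.700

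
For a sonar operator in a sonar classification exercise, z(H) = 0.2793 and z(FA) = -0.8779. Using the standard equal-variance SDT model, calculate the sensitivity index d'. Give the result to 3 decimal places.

d' = 1.157

d' = z(H) − z(FA) = 0.2793 − (-0.8779) = 1.1572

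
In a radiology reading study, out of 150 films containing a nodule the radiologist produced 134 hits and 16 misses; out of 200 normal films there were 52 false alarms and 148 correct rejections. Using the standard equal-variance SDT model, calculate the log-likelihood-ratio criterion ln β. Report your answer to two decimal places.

H = 134/150 = 0.8933
FA = 52/200 = 0.2600
Φ⁻¹(0.8933) = 1.244, Φ⁻¹(0.2600) = -0.643
ln β = −½·[z(H)² − z(FA)²] = −0.5 × (1.548 − 0.413) = -0.5675

ln β = -0.57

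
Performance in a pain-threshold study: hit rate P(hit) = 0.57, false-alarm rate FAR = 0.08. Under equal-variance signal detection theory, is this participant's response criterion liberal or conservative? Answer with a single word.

z(H) = 0.176, z(FA) = -1.405
c = −½·(z(H) + z(FA)) = 0.6145
c > 0 → conservative criterion (biased toward responding “no”).

conservative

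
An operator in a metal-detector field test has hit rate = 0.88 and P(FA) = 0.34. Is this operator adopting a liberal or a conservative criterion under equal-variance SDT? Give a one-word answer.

z(H) = 1.175, z(FA) = -0.412
c = −½·(z(H) + z(FA)) = -0.3815
c < 0 → liberal criterion (biased toward responding “yes”).

liberal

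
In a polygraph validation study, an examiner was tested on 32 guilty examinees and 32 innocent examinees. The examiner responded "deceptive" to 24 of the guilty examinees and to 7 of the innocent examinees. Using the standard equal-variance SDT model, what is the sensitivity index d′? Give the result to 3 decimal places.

H = 24/32 = 0.7500
FA = 7/32 = 0.2188
z(H) = z(0.7500) = 0.6745
z(FA) = z(0.2188) = -0.7763
d' = z(H) − z(FA) = 0.6745 − (-0.7763) = 1.4508

d′ = 1.451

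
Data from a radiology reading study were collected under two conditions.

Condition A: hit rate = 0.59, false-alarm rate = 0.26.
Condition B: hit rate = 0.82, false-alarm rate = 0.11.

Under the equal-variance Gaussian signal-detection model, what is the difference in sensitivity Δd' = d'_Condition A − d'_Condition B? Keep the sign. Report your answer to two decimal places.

Condition A: z(0.59) = 0.228, z(0.26) = -0.643, d' = 0.871
Condition B: z(0.82) = 0.915, z(0.11) = -1.227, d' = 2.142
Δd' = d'_Condition A − d'_Condition B = 0.871 − 2.142 = -1.271
Condition B has the higher sensitivity.

Δd' = -1.27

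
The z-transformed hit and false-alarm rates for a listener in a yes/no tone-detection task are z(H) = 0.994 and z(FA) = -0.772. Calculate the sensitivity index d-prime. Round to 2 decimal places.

d' = z(H) − z(FA) = 0.994 − (-0.772) = 1.766

d-prime = 1.77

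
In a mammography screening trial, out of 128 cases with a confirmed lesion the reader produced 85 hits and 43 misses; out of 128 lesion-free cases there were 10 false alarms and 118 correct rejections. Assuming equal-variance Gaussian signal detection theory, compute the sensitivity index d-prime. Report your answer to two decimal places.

H = 85/128 = 0.6641
FA = 10/128 = 0.0781
z(0.6641) = 0.424, z(0.0781) = -1.418
d' = z(H) − z(FA) = 0.424 − (-1.418) = 1.842

d-prime = 1.84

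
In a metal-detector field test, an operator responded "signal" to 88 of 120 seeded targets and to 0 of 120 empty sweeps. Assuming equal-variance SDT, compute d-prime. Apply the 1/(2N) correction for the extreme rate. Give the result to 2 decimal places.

The false-alarm rate is 0/120 = 0, so apply the 1/(2N) correction: FA → 1/(2·120) = 0.00417.
z(H) = z(0.73333) = 0.623
z(FA) = z(0.00417) = -2.638
d' = 0.623 − (-2.638) = 3.261

d-prime = 3.26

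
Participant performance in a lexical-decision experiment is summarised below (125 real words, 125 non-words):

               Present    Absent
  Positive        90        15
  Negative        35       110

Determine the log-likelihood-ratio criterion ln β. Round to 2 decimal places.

ln β = 0.52

H = 90/125 = 0.7200
FA = 15/125 = 0.1200
z(0.7200) = 0.583, z(0.1200) = -1.175
ln β = −½·[z(H)² − z(FA)²] = −0.5 × (0.340 − 1.381) = 0.5205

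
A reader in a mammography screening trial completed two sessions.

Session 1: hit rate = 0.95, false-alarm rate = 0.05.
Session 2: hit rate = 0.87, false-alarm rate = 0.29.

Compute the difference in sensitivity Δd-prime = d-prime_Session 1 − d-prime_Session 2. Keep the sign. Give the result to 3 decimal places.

Session 1: z(0.95) = 1.6449, z(0.05) = -1.6449, d' = 3.2898
Session 2: z(0.87) = 1.1264, z(0.29) = -0.5534, d' = 1.6798
Δd' = d'_Session 1 − d'_Session 2 = 3.2898 − 1.6798 = 1.6100
Session 1 has the higher sensitivity.

Δd-prime = 1.610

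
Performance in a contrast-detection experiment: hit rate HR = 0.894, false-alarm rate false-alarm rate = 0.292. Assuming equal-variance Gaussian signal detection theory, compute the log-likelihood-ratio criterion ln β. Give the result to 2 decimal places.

ln β = -0.63

Φ⁻¹(0.894) = 1.248, Φ⁻¹(0.292) = -0.548
ln β = −½·[z(H)² − z(FA)²] = −0.5 × (1.558 − 0.300) = -0.629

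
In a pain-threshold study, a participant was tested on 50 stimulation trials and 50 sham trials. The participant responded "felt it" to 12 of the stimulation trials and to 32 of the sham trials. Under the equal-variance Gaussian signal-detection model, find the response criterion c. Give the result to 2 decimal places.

c = 0.17

H = 12/50 = 0.2400
FA = 32/50 = 0.6400
Φ⁻¹(H) = -0.7063
Φ⁻¹(FA) = 0.3585
c = −½·[z(H) + z(FA)] = −0.5 × (-0.7063 + 0.3585) = 0.1739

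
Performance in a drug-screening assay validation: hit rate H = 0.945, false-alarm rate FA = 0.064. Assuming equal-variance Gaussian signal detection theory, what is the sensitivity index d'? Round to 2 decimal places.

d' = 3.12

Φ⁻¹(0.945) = 1.5982, Φ⁻¹(0.064) = -1.5220
d' = z(H) − z(FA) = 1.5982 − (-1.5220) = 3.1202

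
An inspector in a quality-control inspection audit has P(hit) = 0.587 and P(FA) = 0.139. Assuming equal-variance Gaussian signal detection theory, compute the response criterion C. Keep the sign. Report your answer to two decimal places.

C = 0.43

z(H) = z(0.587) = 0.220
z(FA) = z(0.139) = -1.085
c = −½·[z(H) + z(FA)] = −0.5 × (0.220 + (-1.085)) = 0.4325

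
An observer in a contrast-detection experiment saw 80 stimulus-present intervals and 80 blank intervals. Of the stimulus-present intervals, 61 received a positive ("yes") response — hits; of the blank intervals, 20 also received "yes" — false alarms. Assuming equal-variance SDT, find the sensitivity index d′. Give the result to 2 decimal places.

d′ = 1.39

H = 61/80 = 0.7625
FA = 20/80 = 0.2500
z(H) = z(0.7625) = 0.714
z(FA) = z(0.2500) = -0.674
d' = z(H) − z(FA) = 0.714 − (-0.674) = 1.388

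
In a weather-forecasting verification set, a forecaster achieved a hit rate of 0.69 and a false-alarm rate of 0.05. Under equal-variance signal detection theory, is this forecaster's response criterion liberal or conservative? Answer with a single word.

conservative

z(H) = 0.496, z(FA) = -1.645
c = −½·(z(H) + z(FA)) = 0.5745
c > 0 → conservative criterion (biased toward responding “no”).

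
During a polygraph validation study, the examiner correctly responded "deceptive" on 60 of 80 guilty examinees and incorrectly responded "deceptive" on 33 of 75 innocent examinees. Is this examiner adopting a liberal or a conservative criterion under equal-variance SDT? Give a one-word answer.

z(H) = 0.674, z(FA) = -0.151
c = −½·(z(H) + z(FA)) = -0.2615
c < 0 → liberal criterion (biased toward responding “yes”).

liberal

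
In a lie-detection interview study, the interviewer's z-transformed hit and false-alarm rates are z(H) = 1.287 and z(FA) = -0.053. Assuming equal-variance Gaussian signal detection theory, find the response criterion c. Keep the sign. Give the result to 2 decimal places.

c = -0.62

c = −½·[z(H) + z(FA)] = −½·(1.287 + (-0.053)) = -0.617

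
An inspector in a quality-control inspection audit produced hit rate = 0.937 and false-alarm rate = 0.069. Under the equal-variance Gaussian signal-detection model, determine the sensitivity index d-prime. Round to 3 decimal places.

d-prime = 3.013

z(0.937) = 1.5301, z(0.069) = -1.4833
d' = z(H) − z(FA) = 1.5301 − (-1.4833) = 3.0134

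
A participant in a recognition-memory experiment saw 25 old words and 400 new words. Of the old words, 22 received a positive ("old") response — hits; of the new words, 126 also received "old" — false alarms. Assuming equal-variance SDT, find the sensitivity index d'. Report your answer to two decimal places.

d' = 1.66

H = 22/25 = 0.8800
FA = 126/400 = 0.3150
Φ⁻¹(H) = 1.175
Φ⁻¹(FA) = -0.482
d' = z(H) − z(FA) = 1.175 − (-0.482) = 1.657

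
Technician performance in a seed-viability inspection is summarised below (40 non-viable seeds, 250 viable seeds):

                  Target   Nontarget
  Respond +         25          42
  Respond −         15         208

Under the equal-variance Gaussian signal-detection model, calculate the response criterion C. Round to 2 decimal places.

C = 0.32

H = 25/40 = 0.6250
FA = 42/250 = 0.1680
z(H) = z(0.6250) = 0.3186
z(FA) = z(0.1680) = -0.9621
c = −½·[z(H) + z(FA)] = −0.5 × (0.3186 + (-0.9621)) = 0.32175
c > 0: the technician has a conservative response bias.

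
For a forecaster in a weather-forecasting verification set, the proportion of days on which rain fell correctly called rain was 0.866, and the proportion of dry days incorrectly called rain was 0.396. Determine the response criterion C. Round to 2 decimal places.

C = -0.42

z(H) = 1.1077
z(FA) = -0.2637
c = −½·[z(H) + z(FA)] = −0.5 × (1.1077 + (-0.2637)) = -0.4220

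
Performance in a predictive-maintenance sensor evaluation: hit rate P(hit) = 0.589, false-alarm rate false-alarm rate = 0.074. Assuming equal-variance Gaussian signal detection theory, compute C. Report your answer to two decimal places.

z(H) = z(0.589) = 0.225
z(FA) = z(0.074) = -1.447
c = −½·[z(H) + z(FA)] = −0.5 × (0.225 + (-1.447)) = 0.611

C = 0.61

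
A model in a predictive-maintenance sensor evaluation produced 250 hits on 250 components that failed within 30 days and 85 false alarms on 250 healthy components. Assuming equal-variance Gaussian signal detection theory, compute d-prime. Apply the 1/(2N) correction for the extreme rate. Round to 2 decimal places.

d-prime = 3.29

The hit rate is 250/250 = 1, so apply the 1/(2N) correction: H → 1 − 1/(2·250) = 0.99800.
z(H) = z(0.99800) = 2.878
z(FA) = z(0.34000) = -0.412
d' = 2.878 − (-0.412) = 3.290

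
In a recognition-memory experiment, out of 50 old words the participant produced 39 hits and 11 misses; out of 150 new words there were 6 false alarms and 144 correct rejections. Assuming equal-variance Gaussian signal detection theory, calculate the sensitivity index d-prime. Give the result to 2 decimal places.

d-prime = 2.52

H = 39/50 = 0.7800
FA = 6/150 = 0.0400
z(H) = z(0.7800) = 0.7722
z(FA) = z(0.0400) = -1.7507
d' = z(H) − z(FA) = 0.7722 − (-1.7507) = 2.5229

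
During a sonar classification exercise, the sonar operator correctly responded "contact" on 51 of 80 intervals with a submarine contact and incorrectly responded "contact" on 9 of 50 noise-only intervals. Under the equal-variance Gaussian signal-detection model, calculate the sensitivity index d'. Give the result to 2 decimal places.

d' = 1.27

H = 51/80 = 0.6375
FA = 9/50 = 0.1800
z(H) = 0.352
z(FA) = -0.915
d' = z(H) − z(FA) = 0.352 − (-0.915) = 1.267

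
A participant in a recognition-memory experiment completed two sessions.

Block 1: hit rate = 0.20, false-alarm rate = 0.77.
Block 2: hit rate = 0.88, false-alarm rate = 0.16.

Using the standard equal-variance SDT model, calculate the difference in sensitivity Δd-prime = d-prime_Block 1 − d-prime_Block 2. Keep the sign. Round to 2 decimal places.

Δd-prime = -3.75

Block 1: z(0.20) = -0.842, z(0.77) = 0.739, d' = -1.581
Block 2: z(0.88) = 1.175, z(0.16) = -0.994, d' = 2.169
Δd' = d'_Block 1 − d'_Block 2 = -1.581 − 2.169 = -3.750
Block 2 has the higher sensitivity.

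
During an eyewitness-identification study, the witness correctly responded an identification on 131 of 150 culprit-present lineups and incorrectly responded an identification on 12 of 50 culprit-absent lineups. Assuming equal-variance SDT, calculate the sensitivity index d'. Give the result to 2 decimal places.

d' = 1.85

H = 131/150 = 0.8733
FA = 12/50 = 0.2400
Φ⁻¹(0.8733) = 1.1421, Φ⁻¹(0.2400) = -0.7063
d' = z(H) − z(FA) = 1.1421 − (-0.7063) = 1.8484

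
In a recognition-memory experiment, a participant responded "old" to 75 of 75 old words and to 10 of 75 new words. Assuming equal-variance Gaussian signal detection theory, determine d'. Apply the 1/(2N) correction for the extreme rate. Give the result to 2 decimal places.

d' = 3.59

The hit rate is 75/75 = 1, so apply the 1/(2N) correction: H → 1 − 1/(2·75) = 0.99333.
z(H) = z(0.99333) = 2.475
z(FA) = z(0.13333) = -1.111
d' = 2.475 − (-1.111) = 3.586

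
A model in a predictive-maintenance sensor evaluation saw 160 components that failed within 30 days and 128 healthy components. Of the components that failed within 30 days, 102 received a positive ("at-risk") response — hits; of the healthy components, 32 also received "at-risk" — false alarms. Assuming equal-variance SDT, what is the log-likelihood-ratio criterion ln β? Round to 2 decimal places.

H = 102/160 = 0.6375
FA = 32/128 = 0.2500
z(H) = 0.352
z(FA) = -0.674
ln β = −½·[z(H)² − z(FA)²] = −0.5 × (0.124 − 0.454) = 0.165

ln β = 0.17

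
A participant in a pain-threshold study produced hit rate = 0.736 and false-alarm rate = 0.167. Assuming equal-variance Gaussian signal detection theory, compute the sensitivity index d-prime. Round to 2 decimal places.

Φ⁻¹(0.736) = 0.6311, Φ⁻¹(0.167) = -0.9661
d' = z(H) − z(FA) = 0.6311 − (-0.9661) = 1.5972

d-prime = 1.60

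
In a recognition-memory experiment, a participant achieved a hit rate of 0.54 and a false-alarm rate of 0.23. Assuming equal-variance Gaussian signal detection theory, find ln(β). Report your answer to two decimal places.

z(H) = z(0.54) = 0.100
z(FA) = z(0.23) = -0.739
ln β = −½·[z(H)² − z(FA)²] = −0.5 × (0.010 − 0.546) = 0.268

ln β = 0.27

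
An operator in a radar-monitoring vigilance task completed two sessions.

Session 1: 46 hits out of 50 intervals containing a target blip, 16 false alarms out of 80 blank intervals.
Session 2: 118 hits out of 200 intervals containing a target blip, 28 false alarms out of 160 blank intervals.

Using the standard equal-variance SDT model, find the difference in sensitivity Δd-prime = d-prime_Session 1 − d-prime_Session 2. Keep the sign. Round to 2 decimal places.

Session 1: z(0.9200) = 1.405, z(0.2000) = -0.842, d' = 2.247
Session 2: z(0.5900) = 0.228, z(0.1750) = -0.935, d' = 1.163
Δd' = d'_Session 1 − d'_Session 2 = 2.247 − 1.163 = 1.084
Session 1 has the higher sensitivity.

Δd-prime = 1.08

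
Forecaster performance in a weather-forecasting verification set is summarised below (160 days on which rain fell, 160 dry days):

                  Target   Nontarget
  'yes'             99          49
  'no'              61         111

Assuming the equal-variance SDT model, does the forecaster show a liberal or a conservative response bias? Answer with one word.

conservative

z(H) = 0.302, z(FA) = -0.507
c = −½·(z(H) + z(FA)) = 0.1025
c > 0 → conservative criterion (biased toward responding “no”).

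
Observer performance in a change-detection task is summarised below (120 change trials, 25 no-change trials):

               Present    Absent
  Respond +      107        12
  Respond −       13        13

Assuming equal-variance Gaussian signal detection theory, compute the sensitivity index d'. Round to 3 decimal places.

d' = 1.286

H = 107/120 = 0.8917
FA = 12/25 = 0.4800
z(H) = 1.2356
z(FA) = -0.0502
d' = z(H) − z(FA) = 1.2356 − (-0.0502) = 1.2858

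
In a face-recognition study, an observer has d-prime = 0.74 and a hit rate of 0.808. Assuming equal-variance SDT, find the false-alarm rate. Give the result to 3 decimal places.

z(hit rate) = z(0.808) = 0.8705
z(FA) = z(H) − d' = 0.8705 − 0.74 = 0.1305
false-alarm rate = Φ(0.1305) = 0.5519

false-alarm rate = 0.552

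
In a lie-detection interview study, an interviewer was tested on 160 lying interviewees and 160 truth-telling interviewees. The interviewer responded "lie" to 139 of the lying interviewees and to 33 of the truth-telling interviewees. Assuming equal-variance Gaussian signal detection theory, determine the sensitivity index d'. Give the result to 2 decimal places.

d' = 1.94

H = 139/160 = 0.8688
FA = 33/160 = 0.2062
z(H) = z(0.8688) = 1.1207
z(FA) = z(0.2062) = -0.8197
d' = z(H) − z(FA) = 1.1207 − (-0.8197) = 1.9404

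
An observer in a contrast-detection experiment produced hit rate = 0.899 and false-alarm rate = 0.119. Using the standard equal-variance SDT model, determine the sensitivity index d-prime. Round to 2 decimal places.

Φ⁻¹(H) = 1.276
Φ⁻¹(FA) = -1.180
d' = z(H) − z(FA) = 1.276 − (-1.180) = 2.456

d-prime = 2.46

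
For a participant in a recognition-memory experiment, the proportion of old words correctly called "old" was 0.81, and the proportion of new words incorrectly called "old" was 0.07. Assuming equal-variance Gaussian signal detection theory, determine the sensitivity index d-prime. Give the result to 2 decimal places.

z(H) = z(0.81) = 0.8779
z(FA) = z(0.07) = -1.4758
d' = z(H) − z(FA) = 0.8779 − (-1.4758) = 2.3537

d-prime = 2.35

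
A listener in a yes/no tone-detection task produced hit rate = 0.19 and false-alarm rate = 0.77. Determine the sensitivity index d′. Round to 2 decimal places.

d′ = -1.62

Φ⁻¹(0.19) = -0.878, Φ⁻¹(0.77) = 0.739
d' = z(H) − z(FA) = -0.878 − 0.739 = -1.617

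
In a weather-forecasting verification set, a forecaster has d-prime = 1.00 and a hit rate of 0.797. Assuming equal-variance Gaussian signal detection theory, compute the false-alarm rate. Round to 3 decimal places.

false-alarm rate = 0.433

z(hit rate) = z(0.797) = 0.8310
z(FA) = z(H) − d' = 0.8310 − 1.00 = -0.1690
false-alarm rate = Φ(-0.1690) = 0.4329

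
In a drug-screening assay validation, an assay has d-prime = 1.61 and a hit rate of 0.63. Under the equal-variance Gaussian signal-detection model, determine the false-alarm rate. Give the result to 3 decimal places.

z(hit rate) = z(0.63) = 0.3319
z(FA) = z(H) − d' = 0.3319 − 1.61 = -1.2781
false-alarm rate = Φ(-1.2781) = 0.1006

false-alarm rate = 0.101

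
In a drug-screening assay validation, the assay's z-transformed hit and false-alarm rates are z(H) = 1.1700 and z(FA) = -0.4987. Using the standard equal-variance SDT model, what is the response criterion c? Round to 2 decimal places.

c = −½·[z(H) + z(FA)] = −½·(1.1700 + (-0.4987)) = -0.33565

c = -0.34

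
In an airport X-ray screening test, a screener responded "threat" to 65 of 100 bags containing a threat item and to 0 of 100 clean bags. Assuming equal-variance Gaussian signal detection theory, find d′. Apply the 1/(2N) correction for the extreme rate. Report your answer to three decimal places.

d′ = 2.961

The false-alarm rate is 0/100 = 0, so apply the 1/(2N) correction: FA → 1/(2·100) = 0.00500.
z(H) = z(0.65000) = 0.3853
z(FA) = z(0.00500) = -2.5758
d' = 0.3853 − (-2.5758) = 2.9611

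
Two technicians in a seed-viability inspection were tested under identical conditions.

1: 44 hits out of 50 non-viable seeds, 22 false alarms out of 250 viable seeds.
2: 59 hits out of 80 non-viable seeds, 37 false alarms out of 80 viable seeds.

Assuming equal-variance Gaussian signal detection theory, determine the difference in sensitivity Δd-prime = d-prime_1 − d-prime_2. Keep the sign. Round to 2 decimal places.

Δd-prime = 1.80

1: z(0.8800) = 1.175, z(0.0880) = -1.353, d' = 2.528
2: z(0.7375) = 0.636, z(0.4625) = -0.094, d' = 0.730
Δd' = d'_1 − d'_2 = 2.528 − 0.730 = 1.798
1 has the higher sensitivity.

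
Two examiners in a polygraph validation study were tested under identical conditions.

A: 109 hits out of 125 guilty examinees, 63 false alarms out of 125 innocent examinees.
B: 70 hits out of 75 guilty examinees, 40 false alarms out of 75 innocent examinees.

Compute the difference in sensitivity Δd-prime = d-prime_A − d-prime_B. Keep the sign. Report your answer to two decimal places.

A: z(0.8720) = 1.136, z(0.5040) = 0.010, d' = 1.126
B: z(0.9333) = 1.501, z(0.5333) = 0.084, d' = 1.417
Δd' = d'_A − d'_B = 1.126 − 1.417 = -0.291
B has the higher sensitivity.

Δd-prime = -0.29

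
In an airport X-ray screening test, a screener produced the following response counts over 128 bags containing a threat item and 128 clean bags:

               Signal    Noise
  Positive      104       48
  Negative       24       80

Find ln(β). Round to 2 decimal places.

ln β = -0.34

H = 104/128 = 0.8125
FA = 48/128 = 0.3750
Φ⁻¹(H) = 0.887
Φ⁻¹(FA) = -0.319
ln β = −½·[z(H)² − z(FA)²] = −0.5 × (0.787 − 0.102) = -0.3425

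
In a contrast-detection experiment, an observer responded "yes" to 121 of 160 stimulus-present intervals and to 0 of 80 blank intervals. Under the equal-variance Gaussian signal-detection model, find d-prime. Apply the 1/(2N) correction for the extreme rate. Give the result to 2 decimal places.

The false-alarm rate is 0/80 = 0, so apply the 1/(2N) correction: FA → 1/(2·80) = 0.00625.
z(H) = z(0.75625) = 0.694
z(FA) = z(0.00625) = -2.498
d' = 0.694 − (-2.498) = 3.192

d-prime = 3.19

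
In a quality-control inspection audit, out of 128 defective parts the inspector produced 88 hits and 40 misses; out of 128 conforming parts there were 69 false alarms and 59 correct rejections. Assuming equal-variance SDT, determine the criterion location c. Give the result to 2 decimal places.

c = -0.29

H = 88/128 = 0.6875
FA = 69/128 = 0.5391
z(H) = z(0.6875) = 0.489
z(FA) = z(0.5391) = 0.098
c = −½·[z(H) + z(FA)] = −0.5 × (0.489 + 0.098) = -0.2935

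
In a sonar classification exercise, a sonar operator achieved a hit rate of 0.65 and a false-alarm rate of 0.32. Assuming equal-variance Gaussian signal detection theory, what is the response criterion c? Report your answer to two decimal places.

c = 0.04

z(H) = 0.385
z(FA) = -0.468
c = −½·[z(H) + z(FA)] = −0.5 × (0.385 + (-0.468)) = 0.0415
c > 0: the sonar operator has a conservative response bias.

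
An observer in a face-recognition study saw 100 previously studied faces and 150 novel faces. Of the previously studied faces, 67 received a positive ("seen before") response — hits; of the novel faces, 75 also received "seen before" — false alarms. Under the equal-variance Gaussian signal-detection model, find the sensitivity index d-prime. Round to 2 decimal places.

d-prime = 0.44

H = 67/100 = 0.6700
FA = 75/150 = 0.5000
z(0.6700) = 0.4399, z(0.5000) = 0.0000
d' = z(H) − z(FA) = 0.4399 − 0.0000 = 0.4399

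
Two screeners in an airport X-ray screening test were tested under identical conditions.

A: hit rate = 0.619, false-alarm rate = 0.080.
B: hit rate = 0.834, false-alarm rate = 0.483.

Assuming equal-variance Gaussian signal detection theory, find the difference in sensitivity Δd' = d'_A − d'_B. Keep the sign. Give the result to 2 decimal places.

A: z(0.619) = 0.303, z(0.080) = -1.405, d' = 1.708
B: z(0.834) = 0.970, z(0.483) = -0.043, d' = 1.013
Δd' = d'_A − d'_B = 1.708 − 1.013 = 0.695
A has the higher sensitivity.

Δd' = 0.70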